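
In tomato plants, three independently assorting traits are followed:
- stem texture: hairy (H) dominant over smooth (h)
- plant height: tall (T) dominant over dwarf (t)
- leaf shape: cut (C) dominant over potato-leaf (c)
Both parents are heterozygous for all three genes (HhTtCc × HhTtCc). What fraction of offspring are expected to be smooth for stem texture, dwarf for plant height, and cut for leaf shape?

Trihybrid cross: HhTtCc × HhTtCc
Each trait segregates independently with a 3:1 phenotypic ratio, so each gene contributes 3/4 (dominant) or 1/4 (recessive).
Target: smooth (stem texture), dwarf (plant height), cut (leaf shape)
Probability = product of independent per-trait probabilities
= 1/4 × 1/4 × 3/4 = 3/64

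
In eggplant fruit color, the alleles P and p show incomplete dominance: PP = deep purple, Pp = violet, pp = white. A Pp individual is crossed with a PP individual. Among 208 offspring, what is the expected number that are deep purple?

Punnett square for Pp × PP:
Offspring genotypes: 2 PP, 2 Pp
Phenotype counts: 2 deep purple, 2 violet
deep purple: 2 out of 4 → fraction 1/2
Expected count = 1/2 × 208 = 104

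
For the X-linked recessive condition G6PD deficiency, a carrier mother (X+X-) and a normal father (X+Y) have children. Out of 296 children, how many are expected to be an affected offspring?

Cross: X+X- × X+Y
Offspring: 1 X+X+, 1 X+Y, 1 X+X-, 1 X-Y
Probability of an affected offspring: 1/4
Expected count = 1/4 × 296 = 74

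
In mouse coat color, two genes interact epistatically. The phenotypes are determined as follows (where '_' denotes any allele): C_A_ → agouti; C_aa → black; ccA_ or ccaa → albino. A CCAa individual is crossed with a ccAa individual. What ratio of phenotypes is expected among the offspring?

Cross: CCAa × ccAa — consider each gene separately:
C gene: CC × cc → 4 Cc → 4 C_ (out of 4)
A gene: Aa × Aa → 1 AA, 2 Aa, 1 aa → 3 A_ : 1 aa (out of 4)
Genotype classes (out of 4 × 4 = 16): C_A_ = 4×3 = 12; C_aa = 4×1 = 4
Apply the phenotype rules: C_A_ (12) → agouti; C_aa (4) → black
Phenotype counts (out of 16): 12 agouti, 4 black
Ratio: 3 agouti : 1 black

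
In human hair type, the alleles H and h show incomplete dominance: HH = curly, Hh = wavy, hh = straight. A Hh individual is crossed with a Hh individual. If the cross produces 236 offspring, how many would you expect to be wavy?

Punnett square for Hh × Hh:
Offspring genotypes: 1 HH, 2 Hh, 1 hh
Phenotype counts: 1 curly, 2 wavy, 1 straight
wavy: 2 out of 4 → fraction 1/2
Expected count = 1/2 × 236 = 118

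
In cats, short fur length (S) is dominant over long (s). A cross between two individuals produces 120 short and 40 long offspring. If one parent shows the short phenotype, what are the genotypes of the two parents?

Observed offspring: 120 short, 40 long
The observed ratio simplifies to 3:1. Long (ss) offspring appear, so each parent must contribute one s allele. The parent stated to show short carries S, so it is Ss. The other parent is then either Ss or ss: Ss × ss would give a 1:1 split, whereas Ss × Ss gives 3:1 — matching the data. So both parents are heterozygous (Ss × Ss).
Parent genotypes: Ss × Ss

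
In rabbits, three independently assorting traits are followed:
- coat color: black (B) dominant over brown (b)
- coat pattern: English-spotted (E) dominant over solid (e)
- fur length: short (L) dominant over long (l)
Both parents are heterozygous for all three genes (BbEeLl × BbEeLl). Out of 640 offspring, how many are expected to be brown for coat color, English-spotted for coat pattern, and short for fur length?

Trihybrid cross: BbEeLl × BbEeLl
Each trait segregates independently with a 3:1 phenotypic ratio, so each gene contributes 3/4 (dominant) or 1/4 (recessive).
Target: brown (coat color), English-spotted (coat pattern), short (fur length)
Probability = product of independent per-trait probabilities
= 1/4 × 3/4 × 3/4 = 9/64
Expected count = 9/64 × 640 = 90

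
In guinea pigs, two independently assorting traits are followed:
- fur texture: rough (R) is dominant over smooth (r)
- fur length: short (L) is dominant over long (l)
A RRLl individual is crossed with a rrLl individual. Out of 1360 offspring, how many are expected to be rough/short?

Dihybrid cross RRLl × rrLl — consider each gene separately:
fur texture: RR × rr → 4 Rr → 4 R_ (out of 4)
fur length: Ll × Ll → 1 LL, 2 Ll, 1 ll → 3 L_ : 1 ll (out of 4)
Combine (counts out of 4 × 4 = 16): rough/short (R_L_) = 4×3 = 12; rough/long (R_ll) = 4×1 = 4
Phenotype counts (out of 16): 12 rough/short, 4 rough/long
rough/short: 12 out of 16 → fraction 3/4
Expected count = 3/4 × 1360 = 1020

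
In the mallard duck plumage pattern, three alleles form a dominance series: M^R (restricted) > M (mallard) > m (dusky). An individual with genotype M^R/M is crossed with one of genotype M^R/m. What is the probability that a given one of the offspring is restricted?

Cross: M^R/M × M^R/m
Allele dominance: M^R > M > m
Offspring genotypes: 1 M^R/M^R, 1 M^R/m, 1 M^R/M, 1 M/m
Phenotype counts: 3 restricted, 1 mallard
restricted: 3 out of 4
Probability: 3/4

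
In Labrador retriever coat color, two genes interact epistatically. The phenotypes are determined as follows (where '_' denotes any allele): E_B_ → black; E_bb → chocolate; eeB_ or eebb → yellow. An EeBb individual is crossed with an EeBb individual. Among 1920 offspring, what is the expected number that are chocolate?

Cross: EeBb × EeBb — consider each gene separately:
E gene: Ee × Ee → 1 EE, 2 Ee, 1 ee → 3 E_ : 1 ee (out of 4)
B gene: Bb × Bb → 1 BB, 2 Bb, 1 bb → 3 B_ : 1 bb (out of 4)
Genotype classes (out of 4 × 4 = 16): E_B_ = 3×3 = 9; E_bb = 3×1 = 3; eeB_ = 1×3 = 3; eebb = 1×1 = 1
Apply the phenotype rules: E_B_ (9) → black; E_bb (3) → chocolate; eeB_ (3) + eebb (1) → yellow
Phenotype counts (out of 16): 9 black, 3 chocolate, 4 yellow
chocolate: 3 out of 16 → fraction 3/16
Expected count = 3/16 × 1920 = 360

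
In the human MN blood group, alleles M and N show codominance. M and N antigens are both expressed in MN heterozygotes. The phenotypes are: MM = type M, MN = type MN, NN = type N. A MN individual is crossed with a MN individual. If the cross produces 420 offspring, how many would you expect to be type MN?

Punnett square for MN × MN:
Offspring genotypes: 1 MM, 2 MN, 1 NN
Phenotype counts: 1 type M, 2 type MN, 1 type N
type MN: 2 out of 4 → fraction 1/2
Expected count = 1/2 × 420 = 210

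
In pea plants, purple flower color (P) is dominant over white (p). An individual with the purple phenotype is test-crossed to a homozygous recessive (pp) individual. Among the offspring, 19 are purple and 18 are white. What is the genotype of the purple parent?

Test cross: ? × pp
Offspring: 19 purple, 18 white — approximately 1:1.
A 1:1 ratio in a test cross indicates the unknown parent is heterozygous (Pp).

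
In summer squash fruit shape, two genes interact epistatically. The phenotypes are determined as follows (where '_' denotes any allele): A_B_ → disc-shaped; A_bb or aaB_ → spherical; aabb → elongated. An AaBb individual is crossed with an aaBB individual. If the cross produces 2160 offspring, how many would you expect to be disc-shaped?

Cross: AaBb × aaBB — consider each gene separately:
A gene: Aa × aa → 2 Aa, 2 aa → 2 A_ : 2 aa (out of 4)
B gene: Bb × BB → 2 BB, 2 Bb → 4 B_ (out of 4)
Genotype classes (out of 4 × 4 = 16): A_B_ = 2×4 = 8; aaB_ = 2×4 = 8
Apply the phenotype rules: A_B_ (8) → disc-shaped; aaB_ (8) → spherical
Phenotype counts (out of 16): 8 disc-shaped, 8 spherical
disc-shaped: 8 out of 16 → fraction 1/2
Expected count = 1/2 × 2160 = 1080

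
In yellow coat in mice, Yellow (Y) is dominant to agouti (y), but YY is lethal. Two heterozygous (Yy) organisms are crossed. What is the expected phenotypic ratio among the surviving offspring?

Cross: Yy × Yy
Punnett square offspring (before lethality): 1 YY, 2 Yy, 1 yy
The YY genotype is lethal (embryos die); surviving offspring: 2 Yy, 1 yy
Ratio: 2 yellow : 1 agouti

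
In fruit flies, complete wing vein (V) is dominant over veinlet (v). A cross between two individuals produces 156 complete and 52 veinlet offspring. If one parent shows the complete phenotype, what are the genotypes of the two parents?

Observed offspring: 156 complete, 52 veinlet
The observed ratio simplifies to 3:1. Veinlet (vv) offspring appear, so each parent must contribute one v allele. The parent stated to show complete carries V, so it is Vv. The other parent is then either Vv or vv: Vv × vv would give a 1:1 split, whereas Vv × Vv gives 3:1 — matching the data. So both parents are heterozygous (Vv × Vv).
Parent genotypes: Vv × Vv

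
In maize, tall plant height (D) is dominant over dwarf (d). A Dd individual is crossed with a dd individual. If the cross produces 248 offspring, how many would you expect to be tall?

Punnett square for Dd × dd:
Offspring genotypes: 2 Dd, 2 dd
tall: 2, dwarf: 2
tall: 2 out of 4 → fraction 1/2
Expected count = 1/2 × 248 = 124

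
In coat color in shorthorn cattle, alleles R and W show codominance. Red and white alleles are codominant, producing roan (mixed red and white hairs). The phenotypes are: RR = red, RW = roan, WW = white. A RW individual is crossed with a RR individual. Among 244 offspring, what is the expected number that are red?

Punnett square for RW × RR:
Offspring genotypes: 2 RR, 2 RW
Phenotype counts: 2 red, 2 roan
red: 2 out of 4 → fraction 1/2
Expected count = 1/2 × 244 = 122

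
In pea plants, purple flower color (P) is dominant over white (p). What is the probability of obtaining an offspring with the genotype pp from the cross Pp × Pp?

Punnett square for Pp × Pp:
Offspring genotypes: 1 PP, 2 Pp, 1 pp
Total offspring: 4
Count with target: 1
Probability: 1/4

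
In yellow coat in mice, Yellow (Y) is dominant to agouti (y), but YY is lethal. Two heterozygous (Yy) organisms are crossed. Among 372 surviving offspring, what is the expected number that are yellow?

Cross: Yy × Yy
Punnett square offspring (before lethality): 1 YY, 2 Yy, 1 yy
The YY genotype is lethal (embryos die); surviving offspring: 2 Yy, 1 yy
yellow: 2 out of 3 → fraction 2/3
Expected count = 2/3 × 372 = 248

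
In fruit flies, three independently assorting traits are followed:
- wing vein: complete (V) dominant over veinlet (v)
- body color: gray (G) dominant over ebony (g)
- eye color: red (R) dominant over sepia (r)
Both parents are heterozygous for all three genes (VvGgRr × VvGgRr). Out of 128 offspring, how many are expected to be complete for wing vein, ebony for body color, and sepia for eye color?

Trihybrid cross: VvGgRr × VvGgRr
Each trait segregates independently with a 3:1 phenotypic ratio, so each gene contributes 3/4 (dominant) or 1/4 (recessive).
Target: complete (wing vein), ebony (body color), sepia (eye color)
Probability = product of independent per-trait probabilities
= 3/4 × 1/4 × 1/4 = 3/64
Expected count = 3/64 × 128 = 6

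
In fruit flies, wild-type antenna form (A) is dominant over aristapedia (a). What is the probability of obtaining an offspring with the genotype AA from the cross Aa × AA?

Punnett square for Aa × AA:
Offspring genotypes: 2 AA, 2 Aa
Total offspring: 4
Count with target: 2
Probability: 2/4 = 1/2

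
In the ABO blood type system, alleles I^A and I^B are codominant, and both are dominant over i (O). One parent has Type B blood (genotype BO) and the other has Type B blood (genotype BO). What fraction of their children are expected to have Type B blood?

Cross: BO × BO
Possible offspring genotypes: 1 BB, 2 BO, 1 OO
Blood type counts: 3 Type B, 1 Type O
Probability of Type B: 3/4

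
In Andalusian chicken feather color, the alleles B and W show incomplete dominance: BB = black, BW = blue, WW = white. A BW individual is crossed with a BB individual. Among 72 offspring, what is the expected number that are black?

Punnett square for BW × BB:
Offspring genotypes: 2 BB, 2 BW
Phenotype counts: 2 black, 2 blue
black: 2 out of 4 → fraction 1/2
Expected count = 1/2 × 72 = 36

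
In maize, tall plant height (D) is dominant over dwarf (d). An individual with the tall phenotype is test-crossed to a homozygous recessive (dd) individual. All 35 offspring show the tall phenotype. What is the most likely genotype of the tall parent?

Test cross: ? × dd
All offspring are tall.
If the unknown parent were heterozygous (Dd), about half of 35 offspring would be dwarf; none are. The unknown parent is most likely homozygous dominant (DD).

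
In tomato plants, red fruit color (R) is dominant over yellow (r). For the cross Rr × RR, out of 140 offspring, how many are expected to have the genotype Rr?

Punnett square for Rr × RR:
Offspring genotypes: 2 RR, 2 Rr
Total offspring: 4
Count with target: 2
Probability: 2/4 = 1/2
Expected count = 1/2 × 140 = 70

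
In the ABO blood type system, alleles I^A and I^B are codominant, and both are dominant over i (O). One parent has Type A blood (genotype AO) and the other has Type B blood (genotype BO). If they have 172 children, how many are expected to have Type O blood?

Cross: AO × BO
Possible offspring genotypes: 1 AB, 1 AO, 1 BO, 1 OO
Blood type counts: 1 Type AB, 1 Type A, 1 Type B, 1 Type O
Probability of Type O: 1/4
Expected count = 1/4 × 172 = 43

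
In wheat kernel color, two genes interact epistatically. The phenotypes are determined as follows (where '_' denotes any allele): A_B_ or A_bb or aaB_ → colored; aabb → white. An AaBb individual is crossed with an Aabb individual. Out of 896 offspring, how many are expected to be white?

Cross: AaBb × Aabb — consider each gene separately:
A gene: Aa × Aa → 1 AA, 2 Aa, 1 aa → 3 A_ : 1 aa (out of 4)
B gene: Bb × bb → 2 Bb, 2 bb → 2 B_ : 2 bb (out of 4)
Genotype classes (out of 4 × 4 = 16): A_B_ = 3×2 = 6; A_bb = 3×2 = 6; aaB_ = 1×2 = 2; aabb = 1×2 = 2
Apply the phenotype rules: A_B_ (6) + A_bb (6) + aaB_ (2) → colored; aabb (2) → white
Phenotype counts (out of 16): 14 colored, 2 white
white: 2 out of 16 → fraction 1/8
Expected count = 1/8 × 896 = 112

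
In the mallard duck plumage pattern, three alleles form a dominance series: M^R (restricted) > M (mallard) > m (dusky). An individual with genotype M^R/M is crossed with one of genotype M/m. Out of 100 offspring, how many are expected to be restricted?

Cross: M^R/M × M/m
Allele dominance: M^R > M > m
Offspring genotypes: 1 M^R/M, 1 M^R/m, 1 M/M, 1 M/m
Phenotype counts: 2 restricted, 2 mallard
restricted: 2 out of 4 → fraction 1/2
Expected count = 1/2 × 100 = 50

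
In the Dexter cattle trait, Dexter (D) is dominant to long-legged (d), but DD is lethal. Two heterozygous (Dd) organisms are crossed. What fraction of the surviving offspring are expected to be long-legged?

Cross: Dd × Dd
Punnett square offspring (before lethality): 1 DD, 2 Dd, 1 dd
The DD genotype is lethal (embryos die); surviving offspring: 2 Dd, 1 dd
long-legged: 1 out of 3
Probability: 1/3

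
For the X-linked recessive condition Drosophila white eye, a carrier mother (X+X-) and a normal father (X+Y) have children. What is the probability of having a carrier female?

Cross: X+X- × X+Y
Offspring: 1 X+X+, 1 X+Y, 1 X+X-, 1 X-Y
Probability of a carrier female: 1/4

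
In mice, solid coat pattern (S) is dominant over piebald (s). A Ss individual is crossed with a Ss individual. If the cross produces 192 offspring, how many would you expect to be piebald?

Punnett square for Ss × Ss:
Offspring genotypes: 1 SS, 2 Ss, 1 ss
solid: 3, piebald: 1
piebald: 1 out of 4 → fraction 1/4
Expected count = 1/4 × 192 = 48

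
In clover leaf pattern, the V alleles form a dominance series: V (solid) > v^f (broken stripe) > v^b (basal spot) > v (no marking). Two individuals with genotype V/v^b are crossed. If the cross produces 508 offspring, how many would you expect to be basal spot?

Cross: V/v^b × V/v^b
Allele dominance: V > v^f > v^b > v
Offspring genotypes: 1 V/V, 2 V/v^b, 1 v^b/v^b
Phenotype counts: 3 solid, 1 basal spot
basal spot: 1 out of 4 → fraction 1/4
Expected count = 1/4 × 508 = 127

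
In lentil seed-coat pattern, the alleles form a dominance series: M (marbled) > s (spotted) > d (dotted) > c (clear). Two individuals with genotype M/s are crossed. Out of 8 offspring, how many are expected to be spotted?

Cross: M/s × M/s
Allele dominance: M > s > d > c
Offspring genotypes: 1 M/M, 2 M/s, 1 s/s
Phenotype counts: 3 marbled, 1 spotted
spotted: 1 out of 4 → fraction 1/4
Expected count = 1/4 × 8 = 2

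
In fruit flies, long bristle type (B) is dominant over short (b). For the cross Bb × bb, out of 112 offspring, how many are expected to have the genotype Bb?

Punnett square for Bb × bb:
Offspring genotypes: 2 Bb, 2 bb
Total offspring: 4
Count with target: 2
Probability: 2/4 = 1/2
Expected count = 1/2 × 112 = 56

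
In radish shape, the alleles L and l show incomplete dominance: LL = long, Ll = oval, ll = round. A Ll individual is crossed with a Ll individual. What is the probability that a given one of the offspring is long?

Punnett square for Ll × Ll:
Offspring genotypes: 1 LL, 2 Ll, 1 ll
Phenotype counts: 1 long, 2 oval, 1 round
long: 1 out of 4
Probability: 1/4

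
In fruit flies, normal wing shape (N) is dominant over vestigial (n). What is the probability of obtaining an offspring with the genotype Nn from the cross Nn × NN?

Punnett square for Nn × NN:
Offspring genotypes: 2 NN, 2 Nn
Total offspring: 4
Count with target: 2
Probability: 2/4 = 1/2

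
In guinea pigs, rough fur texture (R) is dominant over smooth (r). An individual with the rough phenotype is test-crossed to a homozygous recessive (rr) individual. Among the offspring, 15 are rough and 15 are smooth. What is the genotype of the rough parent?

Test cross: ? × rr
Offspring: 15 rough, 15 smooth — approximately 1:1.
A 1:1 ratio in a test cross indicates the unknown parent is heterozygous (Rr).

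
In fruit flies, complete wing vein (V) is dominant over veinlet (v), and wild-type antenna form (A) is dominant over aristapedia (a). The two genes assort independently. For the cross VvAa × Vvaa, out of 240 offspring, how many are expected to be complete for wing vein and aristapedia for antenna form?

Dihybrid cross VvAa × Vvaa — consider each gene separately:
wing vein: Vv × Vv → 1 VV, 2 Vv, 1 vv → 3 V_ : 1 vv (out of 4)
antenna form: Aa × aa → 2 Aa, 2 aa → 2 A_ : 2 aa (out of 4)
Looking for: complete (V_) and aristapedia (aa)
P(complete) = 3/4, P(aristapedia) = 2/4
P(both) = 3/4 × 2/4 = 6/16 = 3/8
Expected count = 3/8 × 240 = 90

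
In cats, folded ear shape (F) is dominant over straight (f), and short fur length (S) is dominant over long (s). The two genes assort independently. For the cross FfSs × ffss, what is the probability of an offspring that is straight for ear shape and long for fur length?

Dihybrid cross FfSs × ffss — consider each gene separately:
ear shape: Ff × ff → 2 Ff, 2 ff → 2 F_ : 2 ff (out of 4)
fur length: Ss × ss → 2 Ss, 2 ss → 2 S_ : 2 ss (out of 4)
Looking for: straight (ff) and long (ss)
P(straight) = 2/4, P(long) = 2/4
P(both) = 2/4 × 2/4 = 4/16 = 1/4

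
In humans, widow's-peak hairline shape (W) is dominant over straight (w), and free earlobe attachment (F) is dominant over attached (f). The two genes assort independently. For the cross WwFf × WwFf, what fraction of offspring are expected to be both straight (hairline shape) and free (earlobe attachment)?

Dihybrid cross WwFf × WwFf — consider each gene separately:
hairline shape: Ww × Ww → 1 WW, 2 Ww, 1 ww → 3 W_ : 1 ww (out of 4)
earlobe attachment: Ff × Ff → 1 FF, 2 Ff, 1 ff → 3 F_ : 1 ff (out of 4)
Looking for: straight (ww) and free (F_)
P(straight) = 1/4, P(free) = 3/4
P(both) = 1/4 × 3/4 = 3/16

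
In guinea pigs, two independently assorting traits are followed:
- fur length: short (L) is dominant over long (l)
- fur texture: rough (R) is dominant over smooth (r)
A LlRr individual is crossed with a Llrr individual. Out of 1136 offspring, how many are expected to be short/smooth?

Dihybrid cross LlRr × Llrr — consider each gene separately:
fur length: Ll × Ll → 1 LL, 2 Ll, 1 ll → 3 L_ : 1 ll (out of 4)
fur texture: Rr × rr → 2 Rr, 2 rr → 2 R_ : 2 rr (out of 4)
Combine (counts out of 4 × 4 = 16): short/rough (L_R_) = 3×2 = 6; short/smooth (L_rr) = 3×2 = 6; long/rough (llR_) = 1×2 = 2; long/smooth (llrr) = 1×2 = 2
Phenotype counts (out of 16): 6 short/rough, 6 short/smooth, 2 long/rough, 2 long/smooth
short/smooth: 6 out of 16 → fraction 3/8
Expected count = 3/8 × 1136 = 426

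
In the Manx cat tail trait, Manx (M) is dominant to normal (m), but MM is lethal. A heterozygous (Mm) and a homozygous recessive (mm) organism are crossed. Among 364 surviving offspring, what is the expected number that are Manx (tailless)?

Cross: Mm × mm
Punnett square offspring (before lethality): 2 Mm, 2 mm
No MM offspring are produced in this cross.
Manx (tailless): 2 out of 4 → fraction 1/2
Expected count = 1/2 × 364 = 182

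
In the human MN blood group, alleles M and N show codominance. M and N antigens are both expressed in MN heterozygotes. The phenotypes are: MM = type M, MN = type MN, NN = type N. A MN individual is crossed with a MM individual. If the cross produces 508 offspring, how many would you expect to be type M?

Punnett square for MN × MM:
Offspring genotypes: 2 MM, 2 MN
Phenotype counts: 2 type M, 2 type MN
type M: 2 out of 4 → fraction 1/2
Expected count = 1/2 × 508 = 254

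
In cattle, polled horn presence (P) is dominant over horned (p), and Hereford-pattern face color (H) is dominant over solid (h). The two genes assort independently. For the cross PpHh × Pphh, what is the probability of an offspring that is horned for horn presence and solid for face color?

Dihybrid cross PpHh × Pphh — consider each gene separately:
horn presence: Pp × Pp → 1 PP, 2 Pp, 1 pp → 3 P_ : 1 pp (out of 4)
face color: Hh × hh → 2 Hh, 2 hh → 2 H_ : 2 hh (out of 4)
Looking for: horned (pp) and solid (hh)
P(horned) = 1/4, P(solid) = 2/4
P(both) = 1/4 × 2/4 = 2/16 = 1/8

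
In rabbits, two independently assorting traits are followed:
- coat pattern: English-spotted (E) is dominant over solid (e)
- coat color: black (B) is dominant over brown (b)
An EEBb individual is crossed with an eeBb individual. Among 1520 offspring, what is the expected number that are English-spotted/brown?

Dihybrid cross EEBb × eeBb — consider each gene separately:
coat pattern: EE × ee → 4 Ee → 4 E_ (out of 4)
coat color: Bb × Bb → 1 BB, 2 Bb, 1 bb → 3 B_ : 1 bb (out of 4)
Combine (counts out of 4 × 4 = 16): English-spotted/black (E_B_) = 4×3 = 12; English-spotted/brown (E_bb) = 4×1 = 4
Phenotype counts (out of 16): 12 English-spotted/black, 4 English-spotted/brown
English-spotted/brown: 4 out of 16 → fraction 1/4
Expected count = 1/4 × 1520 = 380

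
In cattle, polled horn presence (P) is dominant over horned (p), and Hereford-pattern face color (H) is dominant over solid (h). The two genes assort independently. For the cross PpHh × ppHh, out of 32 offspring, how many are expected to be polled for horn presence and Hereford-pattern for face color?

Dihybrid cross PpHh × ppHh — consider each gene separately:
horn presence: Pp × pp → 2 Pp, 2 pp → 2 P_ : 2 pp (out of 4)
face color: Hh × Hh → 1 HH, 2 Hh, 1 hh → 3 H_ : 1 hh (out of 4)
Looking for: polled (P_) and Hereford-pattern (H_)
P(polled) = 2/4, P(Hereford-pattern) = 3/4
P(both) = 2/4 × 3/4 = 6/16 = 3/8
Expected count = 3/8 × 32 = 12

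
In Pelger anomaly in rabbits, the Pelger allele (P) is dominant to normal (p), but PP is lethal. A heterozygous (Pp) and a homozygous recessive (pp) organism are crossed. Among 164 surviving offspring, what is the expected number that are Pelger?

Cross: Pp × pp
Punnett square offspring (before lethality): 2 Pp, 2 pp
No PP offspring are produced in this cross.
Pelger: 2 out of 4 → fraction 1/2
Expected count = 1/2 × 164 = 82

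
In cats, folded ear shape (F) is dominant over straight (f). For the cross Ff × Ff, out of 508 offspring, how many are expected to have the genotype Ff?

Punnett square for Ff × Ff:
Offspring genotypes: 1 FF, 2 Ff, 1 ff
Total offspring: 4
Count with target: 2
Probability: 2/4 = 1/2
Expected count = 1/2 × 508 = 254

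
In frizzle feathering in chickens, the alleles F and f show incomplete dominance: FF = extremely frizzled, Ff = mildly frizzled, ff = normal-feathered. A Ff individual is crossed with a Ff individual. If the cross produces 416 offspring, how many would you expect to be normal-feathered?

Punnett square for Ff × Ff:
Offspring genotypes: 1 FF, 2 Ff, 1 ff
Phenotype counts: 1 extremely frizzled, 2 mildly frizzled, 1 normal-feathered
normal-feathered: 1 out of 4 → fraction 1/4
Expected count = 1/4 × 416 = 104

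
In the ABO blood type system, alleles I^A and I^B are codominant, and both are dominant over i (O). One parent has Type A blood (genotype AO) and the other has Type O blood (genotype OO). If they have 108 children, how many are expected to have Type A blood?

Cross: AO × OO
Possible offspring genotypes: 2 AO, 2 OO
Blood type counts: 2 Type A, 2 Type O
Probability of Type A: 2/4 = 1/2
Expected count = 1/2 × 108 = 54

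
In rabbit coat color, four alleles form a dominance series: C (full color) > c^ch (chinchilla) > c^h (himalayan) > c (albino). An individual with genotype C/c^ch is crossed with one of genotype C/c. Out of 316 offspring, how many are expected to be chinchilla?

Cross: C/c^ch × C/c
Allele dominance: C > c^ch > c^h > c
Offspring genotypes: 1 C/C, 1 C/c, 1 C/c^ch, 1 c^ch/c
Phenotype counts: 3 full color, 1 chinchilla
chinchilla: 1 out of 4 → fraction 1/4
Expected count = 1/4 × 316 = 79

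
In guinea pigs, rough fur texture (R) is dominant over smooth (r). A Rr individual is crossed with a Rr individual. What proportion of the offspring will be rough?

Punnett square for Rr × Rr:
Offspring genotypes: 1 RR, 2 Rr, 1 rr
rough: 3, smooth: 1
rough: 3 out of 4
Probability: 3/4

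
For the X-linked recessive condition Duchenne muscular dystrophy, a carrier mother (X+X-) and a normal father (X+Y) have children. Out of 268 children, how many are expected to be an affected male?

Cross: X+X- × X+Y
Offspring: 1 X+X+, 1 X+Y, 1 X+X-, 1 X-Y
Probability of an affected male: 1/4
Expected count = 1/4 × 268 = 67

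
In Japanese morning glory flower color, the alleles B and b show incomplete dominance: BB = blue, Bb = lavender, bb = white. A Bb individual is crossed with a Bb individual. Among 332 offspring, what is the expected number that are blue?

Punnett square for Bb × Bb:
Offspring genotypes: 1 BB, 2 Bb, 1 bb
Phenotype counts: 1 blue, 2 lavender, 1 white
blue: 1 out of 4 → fraction 1/4
Expected count = 1/4 × 332 = 83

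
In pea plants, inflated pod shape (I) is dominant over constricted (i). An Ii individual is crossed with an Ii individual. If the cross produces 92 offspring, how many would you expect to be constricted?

Punnett square for Ii × Ii:
Offspring genotypes: 1 II, 2 Ii, 1 ii
inflated: 3, constricted: 1
constricted: 1 out of 4 → fraction 1/4
Expected count = 1/4 × 92 = 23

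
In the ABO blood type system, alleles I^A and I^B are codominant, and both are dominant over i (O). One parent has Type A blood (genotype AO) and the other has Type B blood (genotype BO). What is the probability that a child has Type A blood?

Cross: AO × BO
Possible offspring genotypes: 1 AB, 1 AO, 1 BO, 1 OO
Blood type counts: 1 Type AB, 1 Type A, 1 Type B, 1 Type O
Probability of Type A: 1/4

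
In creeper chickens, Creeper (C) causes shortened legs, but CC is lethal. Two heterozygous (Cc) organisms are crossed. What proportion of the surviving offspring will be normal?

Cross: Cc × Cc
Punnett square offspring (before lethality): 1 CC, 2 Cc, 1 cc
The CC genotype is lethal (embryos die); surviving offspring: 2 Cc, 1 cc
normal: 1 out of 3
Probability: 1/3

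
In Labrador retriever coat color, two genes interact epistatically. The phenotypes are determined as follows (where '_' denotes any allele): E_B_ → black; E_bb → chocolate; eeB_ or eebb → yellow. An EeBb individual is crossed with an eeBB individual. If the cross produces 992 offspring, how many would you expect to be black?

Cross: EeBb × eeBB — consider each gene separately:
E gene: Ee × ee → 2 Ee, 2 ee → 2 E_ : 2 ee (out of 4)
B gene: Bb × BB → 2 BB, 2 Bb → 4 B_ (out of 4)
Genotype classes (out of 4 × 4 = 16): E_B_ = 2×4 = 8; eeB_ = 2×4 = 8
Apply the phenotype rules: E_B_ (8) → black; eeB_ (8) → yellow
Phenotype counts (out of 16): 8 black, 8 yellow
black: 8 out of 16 → fraction 1/2
Expected count = 1/2 × 992 = 496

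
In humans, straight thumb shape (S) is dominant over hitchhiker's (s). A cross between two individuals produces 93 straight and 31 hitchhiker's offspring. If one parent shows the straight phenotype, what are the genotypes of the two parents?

Observed offspring: 93 straight, 31 hitchhiker's
The observed ratio simplifies to 3:1. Hitchhiker's (ss) offspring appear, so each parent must contribute one s allele. The parent stated to show straight carries S, so it is Ss. The other parent is then either Ss or ss: Ss × ss would give a 1:1 split, whereas Ss × Ss gives 3:1 — matching the data. So both parents are heterozygous (Ss × Ss).
Parent genotypes: Ss × Ss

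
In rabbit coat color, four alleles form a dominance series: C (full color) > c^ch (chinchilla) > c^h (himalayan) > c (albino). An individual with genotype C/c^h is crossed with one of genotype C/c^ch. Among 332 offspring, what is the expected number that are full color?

Cross: C/c^h × C/c^ch
Allele dominance: C > c^ch > c^h > c
Offspring genotypes: 1 C/C, 1 C/c^ch, 1 C/c^h, 1 c^ch/c^h
Phenotype counts: 3 full color, 1 chinchilla
full color: 3 out of 4 → fraction 3/4
Expected count = 3/4 × 332 = 249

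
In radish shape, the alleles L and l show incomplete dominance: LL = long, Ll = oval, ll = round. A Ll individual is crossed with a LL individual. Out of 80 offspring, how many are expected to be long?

Punnett square for Ll × LL:
Offspring genotypes: 2 LL, 2 Ll
Phenotype counts: 2 long, 2 oval
long: 2 out of 4 → fraction 1/2
Expected count = 1/2 × 80 = 40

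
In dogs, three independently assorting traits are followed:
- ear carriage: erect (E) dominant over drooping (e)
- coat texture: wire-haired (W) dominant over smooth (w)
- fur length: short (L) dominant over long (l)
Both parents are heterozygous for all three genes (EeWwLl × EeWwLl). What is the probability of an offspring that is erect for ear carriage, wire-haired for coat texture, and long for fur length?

Trihybrid cross: EeWwLl × EeWwLl
Each trait segregates independently with a 3:1 phenotypic ratio, so each gene contributes 3/4 (dominant) or 1/4 (recessive).
Target: erect (ear carriage), wire-haired (coat texture), long (fur length)
Probability = product of independent per-trait probabilities
= 3/4 × 3/4 × 1/4 = 9/64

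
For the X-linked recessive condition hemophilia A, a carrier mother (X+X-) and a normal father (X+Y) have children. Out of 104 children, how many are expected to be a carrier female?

Cross: X+X- × X+Y
Offspring: 1 X+X+, 1 X+Y, 1 X+X-, 1 X-Y
Probability of a carrier female: 1/4
Expected count = 1/4 × 104 = 26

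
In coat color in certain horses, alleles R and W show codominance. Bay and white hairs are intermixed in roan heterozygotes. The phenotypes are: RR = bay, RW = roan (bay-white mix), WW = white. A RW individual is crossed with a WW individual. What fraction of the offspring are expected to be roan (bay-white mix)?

Punnett square for RW × WW:
Offspring genotypes: 2 RW, 2 WW
Phenotype counts: 2 roan (bay-white mix), 2 white
roan (bay-white mix): 2 out of 4
Probability: 2/4 = 1/2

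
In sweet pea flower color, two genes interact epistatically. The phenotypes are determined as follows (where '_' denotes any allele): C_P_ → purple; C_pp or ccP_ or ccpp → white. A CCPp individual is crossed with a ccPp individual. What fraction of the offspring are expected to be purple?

Cross: CCPp × ccPp — consider each gene separately:
C gene: CC × cc → 4 Cc → 4 C_ (out of 4)
P gene: Pp × Pp → 1 PP, 2 Pp, 1 pp → 3 P_ : 1 pp (out of 4)
Genotype classes (out of 4 × 4 = 16): C_P_ = 4×3 = 12; C_pp = 4×1 = 4
Apply the phenotype rules: C_P_ (12) → purple; C_pp (4) → white
Phenotype counts (out of 16): 12 purple, 4 white
purple: 12 out of 16
Probability: 12/16 = 3/4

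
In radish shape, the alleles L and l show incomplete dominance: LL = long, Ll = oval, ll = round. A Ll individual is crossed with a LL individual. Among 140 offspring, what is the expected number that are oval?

Punnett square for Ll × LL:
Offspring genotypes: 2 LL, 2 Ll
Phenotype counts: 2 long, 2 oval
oval: 2 out of 4 → fraction 1/2
Expected count = 1/2 × 140 = 70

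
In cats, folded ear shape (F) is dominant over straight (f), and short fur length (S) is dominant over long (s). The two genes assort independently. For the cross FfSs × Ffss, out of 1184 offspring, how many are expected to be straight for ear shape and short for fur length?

Dihybrid cross FfSs × Ffss — consider each gene separately:
ear shape: Ff × Ff → 1 FF, 2 Ff, 1 ff → 3 F_ : 1 ff (out of 4)
fur length: Ss × ss → 2 Ss, 2 ss → 2 S_ : 2 ss (out of 4)
Looking for: straight (ff) and short (S_)
P(straight) = 1/4, P(short) = 2/4
P(both) = 1/4 × 2/4 = 2/16 = 1/8
Expected count = 1/8 × 1184 = 148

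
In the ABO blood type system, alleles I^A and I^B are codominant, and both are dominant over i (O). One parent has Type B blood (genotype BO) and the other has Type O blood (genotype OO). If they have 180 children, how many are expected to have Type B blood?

Cross: BO × OO
Possible offspring genotypes: 2 BO, 2 OO
Blood type counts: 2 Type B, 2 Type O
Probability of Type B: 2/4 = 1/2
Expected count = 1/2 × 180 = 90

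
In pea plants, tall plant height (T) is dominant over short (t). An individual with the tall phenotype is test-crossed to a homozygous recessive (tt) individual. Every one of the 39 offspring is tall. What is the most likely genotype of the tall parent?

Test cross: ? × tt
All offspring are tall.
If the unknown parent were heterozygous (Tt), about half of 39 offspring would be short; none are. The unknown parent is most likely homozygous dominant (TT).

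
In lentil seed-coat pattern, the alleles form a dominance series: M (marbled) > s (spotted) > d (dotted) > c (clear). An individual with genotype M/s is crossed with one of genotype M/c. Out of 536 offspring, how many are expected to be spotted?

Cross: M/s × M/c
Allele dominance: M > s > d > c
Offspring genotypes: 1 M/M, 1 M/c, 1 M/s, 1 s/c
Phenotype counts: 3 marbled, 1 spotted
spotted: 1 out of 4 → fraction 1/4
Expected count = 1/4 × 536 = 134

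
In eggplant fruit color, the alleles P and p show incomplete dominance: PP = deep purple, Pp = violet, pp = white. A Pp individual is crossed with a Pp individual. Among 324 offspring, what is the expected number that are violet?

Punnett square for Pp × Pp:
Offspring genotypes: 1 PP, 2 Pp, 1 pp
Phenotype counts: 1 deep purple, 2 violet, 1 white
violet: 2 out of 4 → fraction 1/2
Expected count = 1/2 × 324 = 162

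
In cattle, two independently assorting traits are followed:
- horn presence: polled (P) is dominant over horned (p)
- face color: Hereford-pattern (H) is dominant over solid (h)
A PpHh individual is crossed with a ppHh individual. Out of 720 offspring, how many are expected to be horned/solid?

Dihybrid cross PpHh × ppHh — consider each gene separately:
horn presence: Pp × pp → 2 Pp, 2 pp → 2 P_ : 2 pp (out of 4)
face color: Hh × Hh → 1 HH, 2 Hh, 1 hh → 3 H_ : 1 hh (out of 4)
Combine (counts out of 4 × 4 = 16): polled/Hereford-pattern (P_H_) = 2×3 = 6; polled/solid (P_hh) = 2×1 = 2; horned/Hereford-pattern (ppH_) = 2×3 = 6; horned/solid (pphh) = 2×1 = 2
Phenotype counts (out of 16): 6 polled/Hereford-pattern, 2 polled/solid, 6 horned/Hereford-pattern, 2 horned/solid
horned/solid: 2 out of 16 → fraction 1/8
Expected count = 1/8 × 720 = 90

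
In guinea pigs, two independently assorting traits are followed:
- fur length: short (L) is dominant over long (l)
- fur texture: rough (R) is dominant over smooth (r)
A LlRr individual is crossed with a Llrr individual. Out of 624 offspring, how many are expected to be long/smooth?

Dihybrid cross LlRr × Llrr — consider each gene separately:
fur length: Ll × Ll → 1 LL, 2 Ll, 1 ll → 3 L_ : 1 ll (out of 4)
fur texture: Rr × rr → 2 Rr, 2 rr → 2 R_ : 2 rr (out of 4)
Combine (counts out of 4 × 4 = 16): short/rough (L_R_) = 3×2 = 6; short/smooth (L_rr) = 3×2 = 6; long/rough (llR_) = 1×2 = 2; long/smooth (llrr) = 1×2 = 2
Phenotype counts (out of 16): 6 short/rough, 6 short/smooth, 2 long/rough, 2 long/smooth
long/smooth: 2 out of 16 → fraction 1/8
Expected count = 1/8 × 624 = 78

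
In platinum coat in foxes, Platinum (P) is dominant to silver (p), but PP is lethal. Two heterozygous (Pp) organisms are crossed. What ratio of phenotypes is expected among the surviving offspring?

Cross: Pp × Pp
Punnett square offspring (before lethality): 1 PP, 2 Pp, 1 pp
The PP genotype is lethal (embryos die); surviving offspring: 2 Pp, 1 pp
Ratio: 2 platinum : 1 silver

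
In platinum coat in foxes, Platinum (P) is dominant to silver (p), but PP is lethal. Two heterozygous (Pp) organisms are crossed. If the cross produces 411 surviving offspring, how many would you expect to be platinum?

Cross: Pp × Pp
Punnett square offspring (before lethality): 1 PP, 2 Pp, 1 pp
The PP genotype is lethal (embryos die); surviving offspring: 2 Pp, 1 pp
platinum: 2 out of 3 → fraction 2/3
Expected count = 2/3 × 411 = 274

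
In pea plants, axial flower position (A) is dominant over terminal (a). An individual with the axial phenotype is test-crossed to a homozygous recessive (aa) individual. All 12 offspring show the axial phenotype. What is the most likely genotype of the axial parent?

Test cross: ? × aa
All offspring are axial.
If the unknown parent were heterozygous (Aa), about half of 12 offspring would be terminal; none are. The unknown parent is most likely homozygous dominant (AA).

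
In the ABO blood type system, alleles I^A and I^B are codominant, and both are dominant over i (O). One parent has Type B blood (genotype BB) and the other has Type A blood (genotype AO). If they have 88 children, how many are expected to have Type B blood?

Cross: BB × AO
Possible offspring genotypes: 2 AB, 2 BO
Blood type counts: 2 Type AB, 2 Type B
Probability of Type B: 2/4 = 1/2
Expected count = 1/2 × 88 = 44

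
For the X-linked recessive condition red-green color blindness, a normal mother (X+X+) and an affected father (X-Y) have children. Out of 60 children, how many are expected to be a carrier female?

Cross: X+X+ × X-Y
Offspring: 2 X+X-, 2 X+Y
Probability of a carrier female: 2/4 = 1/2
Expected count = 1/2 × 60 = 30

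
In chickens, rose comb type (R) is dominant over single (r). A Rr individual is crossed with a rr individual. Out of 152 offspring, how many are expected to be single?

Punnett square for Rr × rr:
Offspring genotypes: 2 Rr, 2 rr
rose: 2, single: 2
single: 2 out of 4 → fraction 1/2
Expected count = 1/2 × 152 = 76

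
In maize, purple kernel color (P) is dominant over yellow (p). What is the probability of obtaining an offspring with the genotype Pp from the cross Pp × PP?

Punnett square for Pp × PP:
Offspring genotypes: 2 PP, 2 Pp
Total offspring: 4
Count with target: 2
Probability: 2/4 = 1/2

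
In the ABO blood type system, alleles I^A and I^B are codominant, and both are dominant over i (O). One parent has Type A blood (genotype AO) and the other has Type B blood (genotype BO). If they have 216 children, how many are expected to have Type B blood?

Cross: AO × BO
Possible offspring genotypes: 1 AB, 1 AO, 1 BO, 1 OO
Blood type counts: 1 Type AB, 1 Type A, 1 Type B, 1 Type O
Probability of Type B: 1/4
Expected count = 1/4 × 216 = 54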